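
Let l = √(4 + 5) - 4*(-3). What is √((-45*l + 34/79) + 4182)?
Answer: √21889873/79 ≈ 59.224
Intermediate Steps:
l = 15 (l = √9 + 12 = 3 + 12 = 15)
√((-45*l + 34/79) + 4182) = √((-45*15 + 34/79) + 4182) = √((-675 + 34*(1/79)) + 4182) = √((-675 + 34/79) + 4182) = √(-53291/79 + 4182) = √(277087/79) = √21889873/79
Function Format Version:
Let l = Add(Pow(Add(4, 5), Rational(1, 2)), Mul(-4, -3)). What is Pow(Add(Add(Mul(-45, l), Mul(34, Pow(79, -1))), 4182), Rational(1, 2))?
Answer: Mul(Rational(1, 79), Pow(21889873, Rational(1, 2))) ≈ 59.224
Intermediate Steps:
l = 15 (l = Add(Pow(9, Rational(1, 2)), 12) = Add(3, 12) = 15)
Pow(Add(Add(Mul(-45, l), Mul(34, Pow(79, -1))), 4182), Rational(1, 2)) = Pow(Add(Add(Mul(-45, 15), Mul(34, Pow(79, -1))), 4182), Rational(1, 2)) = Pow(Add(Add(-675, Mul(34, Rational(1, 79))), 4182), Rational(1, 2)) = Pow(Add(Add(-675, Rational(34, 79)), 4182), Rational(1, 2)) = Pow(Add(Rational(-53291, 79), 4182), Rational(1, 2)) = Pow(Rational(277087, 79), Rational(1, 2)) = Mul(Rational(1, 79), Pow(21889873, Rational(1, 2)))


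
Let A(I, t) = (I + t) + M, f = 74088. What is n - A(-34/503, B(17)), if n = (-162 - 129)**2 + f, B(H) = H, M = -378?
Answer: 80042424/503 ≈ 1.5913e+5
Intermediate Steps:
A(I, t) = -378 + I + t (A(I, t) = (I + t) - 378 = -378 + I + t)
n = 158769 (n = (-162 - 129)**2 + 74088 = (-291)**2 + 74088 = 84681 + 74088 = 158769)
n - A(-34/503, B(17)) = 158769 - (-378 - 34/503 + 17) = 158769 - 1*(-181617/503) = 158769 + 181617/503 = 80042424/503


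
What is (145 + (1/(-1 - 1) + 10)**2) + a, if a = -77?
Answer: 633/4 ≈ 158.25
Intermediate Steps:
(145 + (1/(-1 - 1) + 10)**2) + a = (145 + (1/(-1 - 1) + 10)**2) - 77 = (145 + (1/(-2) + 10)**2) - 77 = (145 + (-1/2 + 10)**2) - 77 = (145 + (19/2)**2) - 77 = (145 + 361/4) - 77 = 941/4 - 77 = 633/4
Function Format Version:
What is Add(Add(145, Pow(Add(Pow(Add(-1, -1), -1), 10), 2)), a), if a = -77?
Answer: Rational(633, 4) ≈ 158.25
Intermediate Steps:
Add(Add(145, Pow(Add(Pow(Add(-1, -1), -1), 10), 2)), a) = Add(Add(145, Pow(Add(Pow(Add(-1, -1), -1), 10), 2)), -77) = Add(Add(145, Pow(Add(Pow(-2, -1), 10), 2)), -77) = Add(Add(145, Pow(Add(Rational(-1, 2), 10), 2)), -77) = Add(Add(145, Pow(Rational(19, 2), 2)), -77) = Add(Add(145, Rational(361, 4)), -77) = Add(Rational(941, 4), -77) = Rational(633, 4)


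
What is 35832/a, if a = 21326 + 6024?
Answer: 17916/13675 ≈ 1.3101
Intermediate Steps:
a = 27350
35832/a = 35832/27350 = 35832*(1/27350) = 17916/13675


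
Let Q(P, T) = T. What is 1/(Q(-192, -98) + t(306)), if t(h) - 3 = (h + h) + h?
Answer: 1/823 ≈ 0.0012151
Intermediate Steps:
t(h) = 3 + 3*h (t(h) = 3 + ((h + h) + h) = 3 + (2*h + h) = 3 + 3*h)
1/(Q(-192, -98) + t(306)) = 1/(-98 + (3 + 3*306)) = 1/(-98 + (3 + 918)) = 1/(-98 + 921) = 1/823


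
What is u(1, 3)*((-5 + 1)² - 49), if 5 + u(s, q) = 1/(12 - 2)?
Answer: 1617/10 ≈ 161.70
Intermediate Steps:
u(s, q) = -49/10 (u(s, q) = -5 + 1/(12 - 2) = -5 + 1/10 = -5 + ⅒ = -49/10)
u(1, 3)*((-5 + 1)² - 49) = -49*((-5 + 1)² - 49)/10 = -49*((-4)² - 49)/10 = -49*(16 - 49)/10 = -49/10*(-33) = 1617/10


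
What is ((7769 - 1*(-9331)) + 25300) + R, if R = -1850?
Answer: 40550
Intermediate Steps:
((7769 - 1*(-9331)) + 25300) + R = ((7769 - 1*(-9331)) + 25300) - 1850 = ((7769 + 9331) + 25300) - 1850 = (17100 + 25300) - 1850 = 42400 - 1850 = 40550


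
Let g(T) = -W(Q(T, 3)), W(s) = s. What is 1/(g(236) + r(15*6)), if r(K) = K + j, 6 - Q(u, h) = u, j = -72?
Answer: 1/248 ≈ 0.0040323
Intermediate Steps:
Q(u, h) = 6 - u
g(T) = -6 + T (g(T) = -(6 - T) = -6 + T)
r(K) = -72 + K (r(K) = K - 72 = -72 + K)
1/(g(236) + r(15*6)) = 1/((-6 + 236) + (-72 + 15*6)) = 1/(230 + (-72 + 90)) = 1/(230 + 18) = 1/248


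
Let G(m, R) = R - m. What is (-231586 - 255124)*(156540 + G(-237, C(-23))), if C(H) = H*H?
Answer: -76562403260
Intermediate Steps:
C(H) = H²
(-231586 - 255124)*(156540 + G(-237, C(-23))) = (-231586 - 255124)*(156540 + ((-23)² - 1*(-237))) = -486710*(156540 + (529 + 237)) = -486710*(156540 + 766) = -486710*157306 = -76562403260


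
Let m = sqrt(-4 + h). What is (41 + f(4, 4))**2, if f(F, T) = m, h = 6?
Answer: (41 + sqrt(2))**2 ≈ 1799.0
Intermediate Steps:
m = sqrt(2) (m = sqrt(-4 + 6) = sqrt(2) ≈ 1.4142)
f(F, T) = sqrt(2)
(41 + f(4, 4))**2 = (41 + sqrt(2))**2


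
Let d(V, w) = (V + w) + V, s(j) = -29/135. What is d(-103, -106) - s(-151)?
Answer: -42091/135 ≈ -311.79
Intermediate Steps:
s(j) = -29/135 (s(j) = -29*1/135 = -29/135)
d(V, w) = w + 2*V
d(-103, -106) - s(-151) = (-106 + 2*(-103)) - 1*(-29/135) = (-106 - 206) + 29/135 = -312 + 29/135 = -42091/135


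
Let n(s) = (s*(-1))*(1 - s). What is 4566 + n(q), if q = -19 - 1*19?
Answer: 6048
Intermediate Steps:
q = -38 (q = -19 - 19 = -38)
n(s) = -s*(1 - s) (n(s) = (-s)*(1 - s) = -s*(1 - s))
4566 + n(q) = 4566 - 38*(-1 - 38) = 4566 - 38*(-39) = 4566 + 1482 = 6048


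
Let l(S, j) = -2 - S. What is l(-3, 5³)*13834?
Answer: 13834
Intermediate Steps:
l(-3, 5³)*13834 = (-2 - 1*(-3))*13834 = (-2 + 3)*13834 = 1*13834 = 13834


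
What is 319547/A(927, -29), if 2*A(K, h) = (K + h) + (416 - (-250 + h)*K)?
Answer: 639094/259947 ≈ 2.4586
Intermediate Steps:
A(K, h) = 208 + K/2 + h/2 - K*(-250 + h)/2 (A(K, h) = ((K + h) + (416 - (-250 + h)*K))/2 = ((K + h) + (416 - K*(-250 + h)))/2 = (416 + K + h - K*(-250 + h))/2 = 208 + K/2 + h/2 - K*(-250 + h)/2)
319547/A(927, -29) = 319547/(208 + (½)*(-29) + (251/2)*927 - ½*927*(-29)) = 319547/(208 - 29/2 + 232677/2 + 26883/2) = 319547/(259947/2) = 319547*(2/259947) = 639094/259947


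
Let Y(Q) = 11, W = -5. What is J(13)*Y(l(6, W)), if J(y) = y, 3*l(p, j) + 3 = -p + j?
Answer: 143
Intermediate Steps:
l(p, j) = -1 - p/3 + j/3 (l(p, j) = -1 + (-p + j)/3 = -1 + (j - p)/3 = -1 + (-p/3 + j/3) = -1 - p/3 + j/3)
J(13)*Y(l(6, W)) = 13*11 = 143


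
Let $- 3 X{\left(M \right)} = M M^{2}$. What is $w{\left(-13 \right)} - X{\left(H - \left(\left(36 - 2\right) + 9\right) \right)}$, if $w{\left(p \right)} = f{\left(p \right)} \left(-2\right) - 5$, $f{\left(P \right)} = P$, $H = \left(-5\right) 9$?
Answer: $- \frac{681409}{3} \approx -2.2714 \cdot 10^{5}$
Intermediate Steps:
$H = -45$
$X{\left(M \right)} = - \frac{M^{3}}{3}$ ($X{\left(M \right)} = - \frac{M M^{2}}{3} = - \frac{M^{3}}{3}$)
$w{\left(p \right)} = -5 - 2 p$ ($w{\left(p \right)} = p \left(-2\right) - 5 = - 2 p - 5 = -5 - 2 p$)
$w{\left(-13 \right)} - X{\left(H - \left(\left(36 - 2\right) + 9\right) \right)} = \left(-5 - -26\right) - - \frac{\left(-45 - \left(\left(36 - 2\right) + 9\right)\right)^{3}}{3} = \left(-5 + 26\right) - - \frac{\left(-45 - \left(34 + 9\right)\right)^{3}}{3} = 21 - - \frac{\left(-45 - 43\right)^{3}}{3} = 21 - - \frac{\left(-88\right)^{3}}{3} = 21 - \left(- \frac{1}{3}\right) \left(-681472\right) = 21 - \frac{681472}{3} = - \frac{681409}{3}$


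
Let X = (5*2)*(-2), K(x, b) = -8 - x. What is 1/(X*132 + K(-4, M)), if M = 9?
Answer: -1/2644 ≈ -0.00037821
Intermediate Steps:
X = -20 (X = 10*(-2) = -20)
1/(X*132 + K(-4, M)) = 1/(-20*132 + (-8 - 1*(-4))) = 1/(-2640 + (-8 + 4)) = 1/(-2640 - 4) = 1/(-2644) = -1/2644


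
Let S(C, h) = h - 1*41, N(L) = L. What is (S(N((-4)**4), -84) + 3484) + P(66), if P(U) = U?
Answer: 3425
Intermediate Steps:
S(C, h) = -41 + h (S(C, h) = h - 41 = -41 + h)
(S(N((-4)**4), -84) + 3484) + P(66) = ((-41 - 84) + 3484) + 66 = (-125 + 3484) + 66 = 3359 + 66 = 3425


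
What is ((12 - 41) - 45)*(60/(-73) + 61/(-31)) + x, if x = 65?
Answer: 614257/2263 ≈ 271.43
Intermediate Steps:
((12 - 41) - 45)*(60/(-73) + 61/(-31)) + x = ((12 - 41) - 45)*(60/(-73) + 61/(-31)) + 65 = (-29 - 45)*(60*(-1/73) + 61*(-1/31)) + 65 = -74*(-60/73 - 61/31) + 65 = -74*(-6313/2263) + 65 = 467162/2263 + 65 = 614257/2263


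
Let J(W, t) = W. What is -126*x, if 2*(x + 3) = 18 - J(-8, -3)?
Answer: -1260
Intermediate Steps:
x = 10 (x = -3 + (18 - 1*(-8))/2 = -3 + (18 + 8)/2 = -3 + (½)*26 = -3 + 13 = 10)
-126*x = -126*10 = -1260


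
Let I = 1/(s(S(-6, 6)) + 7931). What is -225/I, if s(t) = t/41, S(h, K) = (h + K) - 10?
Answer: -73161225/41 ≈ -1.7844e+6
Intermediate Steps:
S(h, K) = -10 + K + h (S(h, K) = (K + h) - 10 = -10 + K + h)
s(t) = t/41 (s(t) = t*(1/41) = t/41)
I = 41/325161 (I = 1/((-10 + 6 - 6)/41 + 7931) = 1/((1/41)*(-10) + 7931) = 1/(-10/41 + 7931) = 1/(325161/41) = 41/325161 ≈ 0.00012609)
-225/I = -225/41/325161 = -225*325161/41 = -73161225/41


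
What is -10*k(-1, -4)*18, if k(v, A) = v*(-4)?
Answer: -720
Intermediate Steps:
k(v, A) = -4*v
-10*k(-1, -4)*18 = -(-40)*(-1)*18 = -10*4*18 = -40*18 = -720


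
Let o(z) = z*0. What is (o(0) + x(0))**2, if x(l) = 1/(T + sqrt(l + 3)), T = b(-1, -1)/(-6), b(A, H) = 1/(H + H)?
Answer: 62352/185761 - 3456*sqrt(3)/185761 ≈ 0.30343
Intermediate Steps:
b(A, H) = 1/(2*H)
o(z) = 0
T = 1/12 (T = ((1/2)/(-1))/(-6) = ((1/2)*(-1))*(-1/6) = -1/2*(-1/6) = 1/12 ≈ 0.083333)
x(l) = 1/(1/12 + sqrt(3 + l)) (x(l) = 1/(1/12 + sqrt(l + 3)) = 1/(1/12 + sqrt(3 + l)))
(o(0) + x(0))**2 = (0 + 12/(1 + 12*sqrt(3 + 0)))**2 = (0 + 12/(1 + 12*sqrt(3)))**2 = (12/(1 + 12*sqrt(3)))**2 = 144/(1 + 12*sqrt(3))**2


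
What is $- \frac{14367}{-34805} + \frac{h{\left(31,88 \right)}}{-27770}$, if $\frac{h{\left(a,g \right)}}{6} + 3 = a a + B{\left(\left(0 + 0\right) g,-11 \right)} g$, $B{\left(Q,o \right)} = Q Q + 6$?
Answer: $\frac{8865021}{96653485} \approx 0.09172$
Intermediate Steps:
$B{\left(Q,o \right)} = 6 + Q^{2}$ ($B{\left(Q,o \right)} = Q^{2} + 6 = 6 + Q^{2}$)
$h{\left(a,g \right)} = -18 + 6 a^{2} + 36 g$ ($h{\left(a,g \right)} = -18 + 6 \left(a a + \left(6 + \left(\left(0 + 0\right) g\right)^{2}\right) g\right) = -18 + 6 \left(a^{2} + \left(6 + \left(0 g\right)^{2}\right) g\right) = -18 + 6 \left(a^{2} + \left(6 + 0^{2}\right) g\right) = -18 + 6 \left(a^{2} + \left(6 + 0\right) g\right) = -18 + 6 \left(a^{2} + 6 g\right) = -18 + \left(6 a^{2} + 36 g\right) = -18 + 6 a^{2} + 36 g$)
$- \frac{14367}{-34805} + \frac{h{\left(31,88 \right)}}{-27770} = - \frac{14367}{-34805} + \frac{-18 + 6 \cdot 31^{2} + 36 \cdot 88}{-27770} = \left(-14367\right) \left(- \frac{1}{34805}\right) + \left(-18 + 6 \cdot 961 + 3168\right) \left(- \frac{1}{27770}\right) = \frac{14367}{34805} + \left(-18 + 5766 + 3168\right) \left(- \frac{1}{27770}\right) = \frac{14367}{34805} + 8916 \left(- \frac{1}{27770}\right) = \frac{14367}{34805} - \frac{4458}{13885} = \frac{8865021}{96653485}$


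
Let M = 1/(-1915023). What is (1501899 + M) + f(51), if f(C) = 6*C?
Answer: 2876757125714/1915023 ≈ 1.5022e+6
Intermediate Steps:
M = -1/1915023 ≈ -5.2219e-7
(1501899 + M) + f(51) = (1501899 - 1/1915023) + 6*51 = 2876171128676/1915023 + 306 = 2876757125714/1915023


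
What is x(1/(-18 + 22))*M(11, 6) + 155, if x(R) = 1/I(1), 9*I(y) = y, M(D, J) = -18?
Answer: -7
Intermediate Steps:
I(y) = y/9
x(R) = 9 (x(R) = 1/((⅑)*1) = 1/(⅑) = 9)
x(1/(-18 + 22))*M(11, 6) + 155 = 9*(-18) + 155 = -162 + 155 = -7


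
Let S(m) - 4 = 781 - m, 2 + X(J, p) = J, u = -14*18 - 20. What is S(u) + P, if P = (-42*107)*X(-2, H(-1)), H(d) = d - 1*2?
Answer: 19033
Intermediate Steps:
H(d) = -2 + d (H(d) = d - 2 = -2 + d)
u = -272 (u = -252 - 20 = -272)
X(J, p) = -2 + J
S(m) = 785 - m (S(m) = 4 + (781 - m) = 785 - m)
P = 17976 (P = (-42*107)*(-2 - 2) = -4494*(-4) = 17976)
S(u) + P = (785 - 1*(-272)) + 17976 = (785 + 272) + 17976 = 1057 + 17976 = 19033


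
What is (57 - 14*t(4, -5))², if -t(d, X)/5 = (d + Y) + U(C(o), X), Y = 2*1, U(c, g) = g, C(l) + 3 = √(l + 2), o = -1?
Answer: 16129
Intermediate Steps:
C(l) = -3 + √(2 + l) (C(l) = -3 + √(l + 2) = -3 + √(2 + l))
Y = 2
t(d, X) = -10 - 5*X - 5*d (t(d, X) = -5*((d + 2) + X) = -5*((2 + d) + X) = -5*(2 + X + d) = -10 - 5*X - 5*d)
(57 - 14*t(4, -5))² = (57 - 14*(-10 - 5*(-5) - 5*4))² = (57 - 14*(-10 + 25 - 20))² = (57 - 14*(-5))² = (57 + 70)² = 127² = 16129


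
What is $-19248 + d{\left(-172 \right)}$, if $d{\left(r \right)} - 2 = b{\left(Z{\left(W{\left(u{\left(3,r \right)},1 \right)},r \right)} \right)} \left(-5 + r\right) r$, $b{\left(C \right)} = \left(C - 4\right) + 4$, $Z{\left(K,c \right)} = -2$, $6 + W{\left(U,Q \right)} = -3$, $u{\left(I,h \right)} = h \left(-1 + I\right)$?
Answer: $-80134$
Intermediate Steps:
$W{\left(U,Q \right)} = -9$ ($W{\left(U,Q \right)} = -6 - 3 = -9$)
$b{\left(C \right)} = C$ ($b{\left(C \right)} = \left(-4 + C\right) + 4 = C$)
$d{\left(r \right)} = 2 - 2 r \left(-5 + r\right)$ ($d{\left(r \right)} = 2 - 2 \left(-5 + r\right) r = 2 - 2 r \left(-5 + r\right)$)
$-19248 + d{\left(-172 \right)} = -19248 + \left(2 - 2 \left(-172\right)^{2} + 10 \left(-172\right)\right) = -19248 - 60886 = -80134$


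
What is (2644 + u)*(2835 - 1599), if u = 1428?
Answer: 5032992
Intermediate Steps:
(2644 + u)*(2835 - 1599) = (2644 + 1428)*(2835 - 1599) = 4072*1236 = 5032992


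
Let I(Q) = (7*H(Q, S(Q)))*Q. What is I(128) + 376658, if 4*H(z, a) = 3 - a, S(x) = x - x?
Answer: 377330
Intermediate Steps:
S(x) = 0
H(z, a) = ¾ - a/4 (H(z, a) = (3 - a)/4 = ¾ - a/4)
I(Q) = 21*Q/4 (I(Q) = (7*(¾ - ¼*0))*Q = (7*(¾ + 0))*Q = (7*(¾))*Q = 21*Q/4)
I(128) + 376658 = (21/4)*128 + 376658 = 672 + 376658 = 377330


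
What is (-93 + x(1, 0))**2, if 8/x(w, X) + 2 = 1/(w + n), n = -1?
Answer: 8649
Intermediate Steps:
x(w, X) = 8/(-2 + 1/(-1 + w)) (x(w, X) = 8/(-2 + 1/(w - 1)) = 8/(-2 + 1/(-1 + w)))
(-93 + x(1, 0))**2 = (-93 + 8*(1 - 1*1)/(-3 + 2*1))**2 = (-93 + 8*(1 - 1)/(-3 + 2))**2 = (-93 + 8*0/(-1))**2 = (-93 + 8*(-1)*0)**2 = (-93 + 0)**2 = (-93)**2 = 8649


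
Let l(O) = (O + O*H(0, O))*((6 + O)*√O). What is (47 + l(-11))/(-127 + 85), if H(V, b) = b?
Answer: -47/42 + 275*I*√11/21 ≈ -1.119 + 43.432*I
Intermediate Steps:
l(O) = √O*(6 + O)*(O + O²) (l(O) = (O + O*O)*((6 + O)*√O) = (O + O²)*(√O*(6 + O)) = √O*(6 + O)*(O + O²))
(47 + l(-11))/(-127 + 85) = (47 + (-11)^(3/2)*(6 + (-11)² + 7*(-11)))/(-127 + 85) = (47 + (-11*I*√11)*(6 + 121 - 77))/(-42) = (47 - 11*I*√11*50)*(-1/42) = (47 - 550*I*√11)*(-1/42) = -47/42 + 275*I*√11/21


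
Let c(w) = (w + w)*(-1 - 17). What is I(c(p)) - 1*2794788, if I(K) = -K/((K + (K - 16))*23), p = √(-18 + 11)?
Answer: 9*(-128560249*√7 + 28568944*I)/(46*(-2*I + 9*√7)) ≈ -2.7948e+6 - 0.0018311*I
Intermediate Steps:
p = I*√7 (p = √(-7) = I*√7 ≈ 2.6458*I)
c(w) = -36*w (c(w) = (2*w)*(-18) = -36*w)
I(K) = -K/(-368 + 46*K) (I(K) = -K/((K + (-16 + K))*23) = -K/((-16 + 2*K)*23) = -K/(-368 + 46*K))
I(c(p)) - 1*2794788 = -(-36*I*√7)/(-368 + 46*(-36*I*√7)) - 1*2794788 = -(-36*I*√7)/(-368 + 46*(-36*I*√7)) - 2794788 = -(-36*I*√7)/(-368 - 1656*I*√7) - 2794788 = 36*I*√7/(-368 - 1656*I*√7) - 2794788 = -2794788 + 36*I*√7/(-368 - 1656*I*√7)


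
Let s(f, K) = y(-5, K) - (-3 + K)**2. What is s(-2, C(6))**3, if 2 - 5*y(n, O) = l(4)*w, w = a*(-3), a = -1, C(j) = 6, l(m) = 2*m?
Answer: -300763/125 ≈ -2406.1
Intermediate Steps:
w = 3 (w = -1*(-3) = 3)
y(n, O) = -22/5 (y(n, O) = 2/5 - 2*4*3/5 = 2/5 - 8*3/5 = 2/5 - 1/5*24 = 2/5 - 24/5 = -22/5)
s(f, K) = -22/5 - (-3 + K)**2
s(-2, C(6))**3 = (-67/5 - 1*6**2 + 6*6)**3 = (-67/5 - 1*36 + 36)**3 = (-67/5 - 36 + 36)**3 = (-67/5)**3 = -300763/125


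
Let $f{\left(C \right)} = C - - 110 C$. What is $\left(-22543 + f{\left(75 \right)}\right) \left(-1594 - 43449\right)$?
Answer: $640421374$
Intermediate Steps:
$f{\left(C \right)} = 111 C$ ($f{\left(C \right)} = C + 110 C = 111 C$)
$\left(-22543 + f{\left(75 \right)}\right) \left(-1594 - 43449\right) = \left(-22543 + 111 \cdot 75\right) \left(-1594 - 43449\right) = \left(-22543 + 8325\right) \left(-45043\right) = \left(-14218\right) \left(-45043\right) = 640421374$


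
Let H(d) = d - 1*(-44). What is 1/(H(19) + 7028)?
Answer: 1/7091 ≈ 0.00014102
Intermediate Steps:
H(d) = 44 + d (H(d) = d + 44 = 44 + d)
1/(H(19) + 7028) = 1/((44 + 19) + 7028) = 1/(63 + 7028) = 1/7091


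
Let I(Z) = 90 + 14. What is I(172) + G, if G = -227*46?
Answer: -10338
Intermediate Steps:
I(Z) = 104
G = -10442
I(172) + G = 104 - 10442 = -10338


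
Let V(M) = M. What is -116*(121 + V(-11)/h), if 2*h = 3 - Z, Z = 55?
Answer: -183106/13 ≈ -14085.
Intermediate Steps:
h = -26 (h = (3 - 1*55)/2 = (3 - 55)/2 = (1/2)*(-52) = -26)
-116*(121 + V(-11)/h) = -116*(121 - 11/(-26)) = -116*(121 - 11*(-1/26)) = -116*(121 + 11/26) = -116*3157/26 = -183106/13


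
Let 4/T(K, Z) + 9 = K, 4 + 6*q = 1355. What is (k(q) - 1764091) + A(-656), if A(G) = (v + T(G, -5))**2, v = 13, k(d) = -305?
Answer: -780185354219/442225 ≈ -1.7642e+6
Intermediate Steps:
q = 1351/6 (q = -2/3 + (1/6)*1355 = -2/3 + 1355/6 = 1351/6 ≈ 225.17)
T(K, Z) = 4/(-9 + K)
A(G) = (13 + 4/(-9 + G))**2
(k(q) - 1764091) + A(-656) = (-305 - 1764091) + (-113 + 13*(-656))**2/(-9 - 656)**2 = -1764396 + (-113 - 8528)**2/(-665)**2 = -1764396 + (-8641)**2*(1/442225) = -1764396 + 74666881*(1/442225) = -1764396 + 74666881/442225 = -780185354219/442225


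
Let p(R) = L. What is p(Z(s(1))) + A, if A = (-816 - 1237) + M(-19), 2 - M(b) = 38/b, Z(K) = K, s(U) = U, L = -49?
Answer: -2098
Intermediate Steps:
p(R) = -49
M(b) = 2 - 38/b
A = -2049 (A = (-816 - 1237) + (2 - 38/(-19)) = -2053 + (2 - 38*(-1/19)) = -2053 + (2 + 2) = -2053 + 4 = -2049)
p(Z(s(1))) + A = -49 - 2049 = -2098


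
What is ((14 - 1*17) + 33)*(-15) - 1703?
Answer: -2153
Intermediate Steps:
((14 - 1*17) + 33)*(-15) - 1703 = ((14 - 17) + 33)*(-15) - 1703 = (-3 + 33)*(-15) - 1703 = 30*(-15) - 1703 = -450 - 1703 = -2153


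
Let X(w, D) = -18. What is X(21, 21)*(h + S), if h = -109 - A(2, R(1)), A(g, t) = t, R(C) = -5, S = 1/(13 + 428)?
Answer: 91726/49 ≈ 1872.0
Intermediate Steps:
S = 1/441 ≈ 0.0022676
h = -104 (h = -109 - 1*(-5) = -109 + 5 = -104)
X(21, 21)*(h + S) = -18*(-104 + 1/441) = -18*(-45863/441) = 91726/49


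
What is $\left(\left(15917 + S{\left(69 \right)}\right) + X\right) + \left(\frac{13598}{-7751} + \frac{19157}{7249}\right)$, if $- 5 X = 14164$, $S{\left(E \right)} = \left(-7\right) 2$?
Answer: $\frac{3672126141674}{280934995} \approx 13071.0$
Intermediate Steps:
$S{\left(E \right)} = -14$
$X = - \frac{14164}{5}$ ($X = \left(- \frac{1}{5}\right) 14164 = - \frac{14164}{5} \approx -2832.8$)
$\left(\left(15917 + S{\left(69 \right)}\right) + X\right) + \left(\frac{13598}{-7751} + \frac{19157}{7249}\right) = \left(\left(15917 - 14\right) - \frac{14164}{5}\right) + \left(\frac{13598}{-7751} + \frac{19157}{7249}\right) = \left(15903 - \frac{14164}{5}\right) + \left(13598 \left(- \frac{1}{7751}\right) + 19157 \cdot \frac{1}{7249}\right) = \frac{65351}{5} + \left(- \frac{13598}{7751} + \frac{19157}{7249}\right) = \frac{65351}{5} + \frac{49914005}{56186999} = \frac{3672126141674}{280934995}$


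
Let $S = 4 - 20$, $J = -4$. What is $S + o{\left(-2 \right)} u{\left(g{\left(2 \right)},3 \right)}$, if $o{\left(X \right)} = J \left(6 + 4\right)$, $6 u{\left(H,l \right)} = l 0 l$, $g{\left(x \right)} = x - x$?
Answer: $-16$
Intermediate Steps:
$g{\left(x \right)} = 0$
$u{\left(H,l \right)} = 0$ ($u{\left(H,l \right)} = \frac{l 0 l}{6} = \frac{0 l}{6} = \frac{1}{6} \cdot 0 = 0$)
$S = -16$ ($S = 4 - 20 = -16$)
$o{\left(X \right)} = -40$ ($o{\left(X \right)} = - 4 \left(6 + 4\right) = \left(-4\right) 10 = -40$)
$S + o{\left(-2 \right)} u{\left(g{\left(2 \right)},3 \right)} = -16 - 0 = -16 + 0 = -16$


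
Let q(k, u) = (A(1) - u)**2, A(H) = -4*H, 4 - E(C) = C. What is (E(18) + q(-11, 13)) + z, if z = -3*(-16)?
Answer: 323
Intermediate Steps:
E(C) = 4 - C
q(k, u) = (-4 - u)**2 (q(k, u) = (-4*1 - u)**2 = (-4 - u)**2)
z = 48
(E(18) + q(-11, 13)) + z = ((4 - 1*18) + (4 + 13)**2) + 48 = ((4 - 18) + 17**2) + 48 = (-14 + 289) + 48 = 275 + 48 = 323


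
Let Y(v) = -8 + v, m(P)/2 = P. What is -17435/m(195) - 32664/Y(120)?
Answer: -91823/273 ≈ -336.35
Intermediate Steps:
m(P) = 2*P
-17435/m(195) - 32664/Y(120) = -17435/(2*195) - 32664/(-8 + 120) = -17435/390 - 32664/112 = -17435*1/390 - 32664*1/112 = -3487/78 - 4083/14 = -91823/273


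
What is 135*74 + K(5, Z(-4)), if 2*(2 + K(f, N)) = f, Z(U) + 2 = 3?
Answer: 19981/2 ≈ 9990.5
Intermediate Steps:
Z(U) = 1 (Z(U) = -2 + 3 = 1)
K(f, N) = -2 + f/2
135*74 + K(5, Z(-4)) = 135*74 + (-2 + (½)*5) = 9990 + (-2 + 5/2) = 9990 + ½ = 19981/2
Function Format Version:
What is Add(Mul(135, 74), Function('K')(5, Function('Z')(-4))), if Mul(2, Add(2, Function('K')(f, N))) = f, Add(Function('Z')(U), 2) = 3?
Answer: Rational(19981, 2) ≈ 9990.5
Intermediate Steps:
Function('Z')(U) = 1 (Function('Z')(U) = Add(-2, 3) = 1)
Function('K')(f, N) = Add(-2, Mul(Rational(1, 2), f))
Add(Mul(135, 74), Function('K')(5, Function('Z')(-4))) = Add(Mul(135, 74), Add(-2, Mul(Rational(1, 2), 5))) = Add(9990, Add(-2, Rational(5, 2))) = Add(9990, Rational(1, 2)) = Rational(19981, 2)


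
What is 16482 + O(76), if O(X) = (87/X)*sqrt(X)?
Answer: 16482 + 87*sqrt(19)/38 ≈ 16492.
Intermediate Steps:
O(X) = 87/sqrt(X)
16482 + O(76) = 16482 + 87/sqrt(76) = 16482 + 87*(sqrt(19)/38) = 16482 + 87*sqrt(19)/38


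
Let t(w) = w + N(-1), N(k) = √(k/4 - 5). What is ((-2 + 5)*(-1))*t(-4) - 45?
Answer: -33 - 3*I*√21/2 ≈ -33.0 - 6.8739*I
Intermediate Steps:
N(k) = √(-5 + k/4) (N(k) = √(k*(¼) - 5) = √(k/4 - 5) = √(-5 + k/4))
t(w) = w + I*√21/2 (t(w) = w + √(-20 - 1)/2 = w + √(-21)/2 = w + (I*√21)/2 = w + I*√21/2)
((-2 + 5)*(-1))*t(-4) - 45 = ((-2 + 5)*(-1))*(-4 + I*√21/2) - 45 = (3*(-1))*(-4 + I*√21/2) - 45 = -3*(-4 + I*√21/2) - 45 = (12 - 3*I*√21/2) - 45 = -33 - 3*I*√21/2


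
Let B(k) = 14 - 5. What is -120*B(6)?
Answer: -1080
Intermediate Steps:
B(k) = 9
-120*B(6) = -120*9 = -1080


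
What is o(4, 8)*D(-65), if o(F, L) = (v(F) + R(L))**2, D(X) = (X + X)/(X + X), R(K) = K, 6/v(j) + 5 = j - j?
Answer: 1156/25 ≈ 46.240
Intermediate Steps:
v(j) = -6/5 (v(j) = 6/(-5 + (j - j)) = 6/(-5 + 0) = 6/(-5) = 6*(-1/5) = -6/5)
D(X) = 1 (D(X) = (2*X)/((2*X)) = (2*X)*(1/(2*X)) = 1)
o(F, L) = (-6/5 + L)**2
o(4, 8)*D(-65) = ((-6 + 5*8)**2/25)*1 = ((-6 + 40)**2/25)*1 = ((1/25)*34**2)*1 = ((1/25)*1156)*1 = (1156/25)*1 = 1156/25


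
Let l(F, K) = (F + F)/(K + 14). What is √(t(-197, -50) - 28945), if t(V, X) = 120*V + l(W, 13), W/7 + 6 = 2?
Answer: I*√4259553/9 ≈ 229.32*I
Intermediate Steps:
W = -28 (W = -42 + 7*2 = -42 + 14 = -28)
l(F, K) = 2*F/(14 + K) (l(F, K) = (2*F)/(14 + K) = 2*F/(14 + K))
t(V, X) = -56/27 + 120*V (t(V, X) = 120*V + 2*(-28)/(14 + 13) = 120*V + 2*(-28)/27 = 120*V + 2*(-28)*(1/27) = 120*V - 56/27 = -56/27 + 120*V)
√(t(-197, -50) - 28945) = √((-56/27 + 120*(-197)) - 28945) = √((-56/27 - 23640) - 28945) = √(-638336/27 - 28945) = √(-1419851/27) = I*√4259553/9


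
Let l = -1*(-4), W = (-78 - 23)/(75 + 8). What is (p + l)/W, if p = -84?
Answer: 6640/101 ≈ 65.743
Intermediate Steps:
W = -101/83 ≈ -1.2169
l = 4
(p + l)/W = (-84 + 4)/(-101/83) = -80*(-83/101) = 6640/101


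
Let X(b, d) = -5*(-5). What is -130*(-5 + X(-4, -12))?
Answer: -2600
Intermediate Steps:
X(b, d) = 25
-130*(-5 + X(-4, -12)) = -130*(-5 + 25) = -130*20 = -2600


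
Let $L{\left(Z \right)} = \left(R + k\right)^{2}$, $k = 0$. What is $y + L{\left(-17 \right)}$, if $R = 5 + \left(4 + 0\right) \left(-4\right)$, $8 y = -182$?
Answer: $\frac{393}{4} \approx 98.25$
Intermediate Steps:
$y = - \frac{91}{4}$ ($y = \frac{1}{8} \left(-182\right) = - \frac{91}{4} \approx -22.75$)
$R = -11$ ($R = 5 + 4 \left(-4\right) = 5 - 16 = -11$)
$L{\left(Z \right)} = 121$ ($L{\left(Z \right)} = \left(-11 + 0\right)^{2} = \left(-11\right)^{2} = 121$)
$y + L{\left(-17 \right)} = - \frac{91}{4} + 121 = \frac{393}{4}$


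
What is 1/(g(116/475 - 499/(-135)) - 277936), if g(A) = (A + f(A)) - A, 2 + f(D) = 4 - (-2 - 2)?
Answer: -1/277930 ≈ -3.5980e-6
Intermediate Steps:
f(D) = 6 (f(D) = -2 + (4 - (-2 - 2)) = -2 + (4 - 1*(-4)) = -2 + (4 + 4) = -2 + 8 = 6)
g(A) = 6 (g(A) = (A + 6) - A = (6 + A) - A = 6)
1/(g(116/475 - 499/(-135)) - 277936) = 1/(6 - 277936) = 1/(-277930) = -1/277930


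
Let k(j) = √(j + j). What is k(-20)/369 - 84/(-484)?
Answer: 21/121 + 2*I*√10/369 ≈ 0.17355 + 0.01714*I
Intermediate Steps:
k(j) = √2*√j (k(j) = √(2*j) = √2*√j)
k(-20)/369 - 84/(-484) = (√2*√(-20))/369 - 84/(-484) = (√2*(2*I*√5))*(1/369) - 84*(-1/484) = (2*I*√10)*(1/369) + 21/121 = 2*I*√10/369 + 21/121 = 21/121 + 2*I*√10/369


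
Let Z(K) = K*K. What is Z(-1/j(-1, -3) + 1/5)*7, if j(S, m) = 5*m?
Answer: 112/225 ≈ 0.49778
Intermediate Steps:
Z(K) = K**2
Z(-1/j(-1, -3) + 1/5)*7 = (-1/(5*(-3)) + 1/5)**2*7 = (-1/(-15) + 1*(1/5))**2*7 = (-1*(-1/15) + 1/5)**2*7 = (1/15 + 1/5)**2*7 = (4/15)**2*7 = (16/225)*7 = 112/225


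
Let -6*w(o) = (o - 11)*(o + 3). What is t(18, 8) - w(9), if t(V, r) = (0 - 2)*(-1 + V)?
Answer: -38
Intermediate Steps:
t(V, r) = 2 - 2*V (t(V, r) = -2*(-1 + V) = 2 - 2*V)
w(o) = -(-11 + o)*(3 + o)/6 (w(o) = -(o - 11)*(o + 3)/6 = -(-11 + o)*(3 + o)/6)
t(18, 8) - w(9) = (2 - 2*18) - (11/2 - 1/6*9**2 + (4/3)*9) = (2 - 36) - (11/2 - 1/6*81 + 12) = -34 - (11/2 - 27/2 + 12) = -34 - 1*4 = -34 - 4 = -38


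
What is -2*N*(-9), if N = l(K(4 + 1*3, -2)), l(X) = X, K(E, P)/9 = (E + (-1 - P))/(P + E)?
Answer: 1296/5 ≈ 259.20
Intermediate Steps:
K(E, P) = 9*(-1 + E - P)/(E + P) (K(E, P) = 9*((E + (-1 - P))/(P + E)) = 9*((-1 + E - P)/(E + P)) = 9*(-1 + E - P)/(E + P))
N = 72/5 (N = 9*(-1 + (4 + 1*3) - 1*(-2))/((4 + 1*3) - 2) = 9*(-1 + (4 + 3) + 2)/((4 + 3) - 2) = 9*(-1 + 7 + 2)/(7 - 2) = 9*8/5 = 9*(⅕)*8 = 72/5 ≈ 14.400)
-2*N*(-9) = -2*72/5*(-9) = -144/5*(-9) = 1296/5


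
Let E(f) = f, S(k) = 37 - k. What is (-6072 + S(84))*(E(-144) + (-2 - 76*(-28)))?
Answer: -12127858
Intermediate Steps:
(-6072 + S(84))*(E(-144) + (-2 - 76*(-28))) = (-6072 + (37 - 1*84))*(-144 + (-2 - 76*(-28))) = (-6072 + (37 - 84))*(-144 + (-2 + 2128)) = (-6072 - 47)*(-144 + 2126) = -6119*1982 = -12127858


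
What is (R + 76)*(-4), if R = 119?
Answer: -780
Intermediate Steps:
(R + 76)*(-4) = (119 + 76)*(-4) = 195*(-4) = -780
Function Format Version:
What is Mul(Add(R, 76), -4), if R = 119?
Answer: -780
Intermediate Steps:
Mul(Add(R, 76), -4) = Mul(Add(119, 76), -4) = Mul(195, -4) = -780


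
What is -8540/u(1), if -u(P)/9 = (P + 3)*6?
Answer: 2135/54 ≈ 39.537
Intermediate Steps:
u(P) = -162 - 54*P (u(P) = -9*(P + 3)*6 = -9*(3 + P)*6 = -9*(18 + 6*P) = -162 - 54*P)
-8540/u(1) = -8540/(-162 - 54*1) = -8540/(-162 - 54) = -8540/(-216) = -8540*(-1/216) = 2135/54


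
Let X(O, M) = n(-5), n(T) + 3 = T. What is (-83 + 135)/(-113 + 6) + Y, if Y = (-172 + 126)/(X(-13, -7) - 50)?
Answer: 953/3103 ≈ 0.30712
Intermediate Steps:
n(T) = -3 + T
X(O, M) = -8 (X(O, M) = -3 - 5 = -8)
Y = 23/29 (Y = (-172 + 126)/(-8 - 50) = -46/(-58) = -46*(-1/58) = 23/29 ≈ 0.79310)
(-83 + 135)/(-113 + 6) + Y = (-83 + 135)/(-113 + 6) + 23/29 = 52/(-107) + 23/29 = 52*(-1/107) + 23/29 = -52/107 + 23/29 = 953/3103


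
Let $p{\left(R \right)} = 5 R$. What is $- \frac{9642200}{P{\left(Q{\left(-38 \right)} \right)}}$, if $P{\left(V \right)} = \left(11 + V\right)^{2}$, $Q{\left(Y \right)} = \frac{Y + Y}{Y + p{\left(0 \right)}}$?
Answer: $- \frac{9642200}{169} \approx -57054.0$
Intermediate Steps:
$Q{\left(Y \right)} = 2$ ($Q{\left(Y \right)} = \frac{Y + Y}{Y + 5 \cdot 0} = \frac{2 Y}{Y + 0} = \frac{2 Y}{Y} = 2$)
$- \frac{9642200}{P{\left(Q{\left(-38 \right)} \right)}} = - \frac{9642200}{\left(11 + 2\right)^{2}} = - \frac{9642200}{13^{2}} = - \frac{9642200}{169}$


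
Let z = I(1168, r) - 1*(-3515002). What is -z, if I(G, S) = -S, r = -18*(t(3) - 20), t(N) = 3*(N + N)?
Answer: -3514966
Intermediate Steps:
t(N) = 6*N (t(N) = 3*(2*N) = 6*N)
r = 36 (r = -18*(6*3 - 20) = -18*(18 - 20) = -18*(-2) = 36)
z = 3514966 (z = -1*36 - 1*(-3515002) = -36 + 3515002 = 3514966)
-z = -1*3514966 = -3514966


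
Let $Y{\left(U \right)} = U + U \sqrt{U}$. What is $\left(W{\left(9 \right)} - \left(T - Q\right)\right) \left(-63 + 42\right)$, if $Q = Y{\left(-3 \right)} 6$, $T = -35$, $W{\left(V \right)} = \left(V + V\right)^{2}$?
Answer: $-7161 + 378 i \sqrt{3} \approx -7161.0 + 654.71 i$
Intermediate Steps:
$Y{\left(U \right)} = U + U^{\frac{3}{2}}$
$W{\left(V \right)} = 4 V^{2}$ ($W{\left(V \right)} = \left(2 V\right)^{2} = 4 V^{2}$)
$Q = -18 - 18 i \sqrt{3}$ ($Q = \left(-3 + \left(-3\right)^{\frac{3}{2}}\right) 6 = \left(-3 - 3 i \sqrt{3}\right) 6 = -18 - 18 i \sqrt{3} \approx -18.0 - 31.177 i$)
$\left(W{\left(9 \right)} - \left(T - Q\right)\right) \left(-63 + 42\right) = \left(4 \cdot 9^{2} - \left(-35 - \left(-18 - 18 i \sqrt{3}\right)\right)\right) \left(-63 + 42\right) = \left(4 \cdot 81 - \left(-35 + \left(18 + 18 i \sqrt{3}\right)\right)\right) \left(-21\right) = \left(324 - \left(-17 + 18 i \sqrt{3}\right)\right) \left(-21\right) = \left(324 + \left(17 - 18 i \sqrt{3}\right)\right) \left(-21\right) = \left(341 - 18 i \sqrt{3}\right) \left(-21\right) = -7161 + 378 i \sqrt{3}$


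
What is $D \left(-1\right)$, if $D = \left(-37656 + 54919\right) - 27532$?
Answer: $10269$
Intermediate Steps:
$D = -10269$ ($D = 17263 - 27532 = -10269$)
$D \left(-1\right) = \left(-10269\right) \left(-1\right) = 10269$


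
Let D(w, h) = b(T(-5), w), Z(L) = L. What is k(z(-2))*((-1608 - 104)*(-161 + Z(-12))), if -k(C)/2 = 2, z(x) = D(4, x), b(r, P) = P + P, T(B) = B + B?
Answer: -1184704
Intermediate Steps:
T(B) = 2*B
b(r, P) = 2*P
D(w, h) = 2*w
z(x) = 8 (z(x) = 2*4 = 8)
k(C) = -4 (k(C) = -2*2 = -4)
k(z(-2))*((-1608 - 104)*(-161 + Z(-12))) = -4*(-1608 - 104)*(-161 - 12) = -(-6848)*(-173) = -4*296176 = -1184704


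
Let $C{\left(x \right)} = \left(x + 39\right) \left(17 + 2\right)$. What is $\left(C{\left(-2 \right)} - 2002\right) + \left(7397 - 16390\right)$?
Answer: $-10292$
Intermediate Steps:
$C{\left(x \right)} = 741 + 19 x$ ($C{\left(x \right)} = \left(39 + x\right) 19 = 741 + 19 x$)
$\left(C{\left(-2 \right)} - 2002\right) + \left(7397 - 16390\right) = \left(\left(741 + 19 \left(-2\right)\right) - 2002\right) + \left(7397 - 16390\right) = \left(\left(741 - 38\right) - 2002\right) - 8993 = \left(703 - 2002\right) - 8993 = -1299 - 8993 = -10292$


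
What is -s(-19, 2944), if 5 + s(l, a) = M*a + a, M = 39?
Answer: -117755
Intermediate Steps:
s(l, a) = -5 + 40*a (s(l, a) = -5 + (39*a + a) = -5 + 40*a)
-s(-19, 2944) = -(-5 + 40*2944) = -(-5 + 117760) = -1*117755 = -117755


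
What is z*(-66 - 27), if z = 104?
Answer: -9672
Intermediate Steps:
z*(-66 - 27) = 104*(-66 - 27) = 104*(-93) = -9672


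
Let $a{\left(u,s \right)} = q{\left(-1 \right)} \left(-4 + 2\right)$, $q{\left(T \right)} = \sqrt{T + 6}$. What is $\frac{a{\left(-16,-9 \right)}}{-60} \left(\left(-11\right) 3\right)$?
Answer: $- \frac{11 \sqrt{5}}{10} \approx -2.4597$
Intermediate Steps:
$q{\left(T \right)} = \sqrt{6 + T}$
$a{\left(u,s \right)} = - 2 \sqrt{5}$ ($a{\left(u,s \right)} = \sqrt{6 - 1} \left(-4 + 2\right) = \sqrt{5} \left(-2\right) = - 2 \sqrt{5}$)
$\frac{a{\left(-16,-9 \right)}}{-60} \left(\left(-11\right) 3\right) = \frac{\left(-2\right) \sqrt{5}}{-60} \left(\left(-11\right) 3\right) = - 2 \sqrt{5} \left(- \frac{1}{60}\right) \left(-33\right) = \frac{\sqrt{5}}{30} \left(-33\right) = - \frac{11 \sqrt{5}}{10}$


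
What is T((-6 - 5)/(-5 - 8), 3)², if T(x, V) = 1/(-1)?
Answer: 1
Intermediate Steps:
T(x, V) = -1 (T(x, V) = 1*(-1) = -1)
T((-6 - 5)/(-5 - 8), 3)² = (-1)² = 1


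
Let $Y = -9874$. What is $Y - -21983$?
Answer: $12109$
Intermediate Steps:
$Y - -21983 = -9874 - -21983 = -9874 + 21983 = 12109$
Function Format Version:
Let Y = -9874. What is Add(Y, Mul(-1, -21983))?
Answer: 12109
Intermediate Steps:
Add(Y, Mul(-1, -21983)) = Add(-9874, Mul(-1, -21983)) = Add(-9874, 21983) = 12109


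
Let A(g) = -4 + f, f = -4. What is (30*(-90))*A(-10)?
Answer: 21600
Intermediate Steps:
A(g) = -8 (A(g) = -4 - 4 = -8)
(30*(-90))*A(-10) = (30*(-90))*(-8) = -2700*(-8) = 21600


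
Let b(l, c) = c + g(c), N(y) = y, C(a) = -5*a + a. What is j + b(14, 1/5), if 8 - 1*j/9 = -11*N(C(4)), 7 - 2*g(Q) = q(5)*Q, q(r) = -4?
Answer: -15079/10 ≈ -1507.9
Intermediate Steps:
C(a) = -4*a
g(Q) = 7/2 + 2*Q (g(Q) = 7/2 - (-2)*Q = 7/2 + 2*Q)
b(l, c) = 7/2 + 3*c (b(l, c) = c + (7/2 + 2*c) = 7/2 + 3*c)
j = -1512 (j = 72 - (-99)*(-4*4) = 72 - (-99)*(-16) = 72 - 9*176 = 72 - 1584 = -1512)
j + b(14, 1/5) = -1512 + (7/2 + 3/5) = -1512 + 41/10 = -15079/10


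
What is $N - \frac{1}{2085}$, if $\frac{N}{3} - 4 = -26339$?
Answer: $- \frac{164725426}{2085} \approx -79005.0$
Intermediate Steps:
$N = -79005$ ($N = 12 + 3 \left(-26339\right) = 12 - 79017 = -79005$)
$N - \frac{1}{2085} = -79005 - \frac{1}{2085} = - \frac{164725426}{2085}$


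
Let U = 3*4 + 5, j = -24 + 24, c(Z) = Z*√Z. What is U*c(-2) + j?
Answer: -34*I*√2 ≈ -48.083*I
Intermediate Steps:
c(Z) = Z^(3/2)
j = 0
U = 17 (U = 12 + 5 = 17)
U*c(-2) + j = 17*(-2)^(3/2) + 0 = 17*(-2*I*√2) + 0 = -34*I*√2 + 0 = -34*I*√2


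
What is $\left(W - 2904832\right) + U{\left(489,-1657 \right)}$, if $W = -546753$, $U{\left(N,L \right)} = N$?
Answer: $-3451096$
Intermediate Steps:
$\left(W - 2904832\right) + U{\left(489,-1657 \right)} = \left(-546753 - 2904832\right) + 489 = -3451585 + 489 = -3451096$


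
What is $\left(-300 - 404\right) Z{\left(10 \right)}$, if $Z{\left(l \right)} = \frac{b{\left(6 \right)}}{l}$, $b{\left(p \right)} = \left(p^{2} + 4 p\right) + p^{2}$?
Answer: $- \frac{33792}{5} \approx -6758.4$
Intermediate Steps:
$b{\left(p \right)} = 2 p^{2} + 4 p$
$Z{\left(l \right)} = \frac{96}{l}$ ($Z{\left(l \right)} = \frac{2 \cdot 6 \left(2 + 6\right)}{l} = \frac{2 \cdot 6 \cdot 8}{l} = \frac{96}{l}$)
$\left(-300 - 404\right) Z{\left(10 \right)} = \left(-300 - 404\right) \frac{96}{10} = - 704 \cdot 96 \cdot \frac{1}{10} = \left(-704\right) \frac{48}{5} = - \frac{33792}{5}$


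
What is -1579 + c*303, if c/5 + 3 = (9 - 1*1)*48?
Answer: 575636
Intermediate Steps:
c = 1905 (c = -15 + 5*((9 - 1*1)*48) = -15 + 5*((9 - 1)*48) = -15 + 5*(8*48) = -15 + 5*384 = -15 + 1920 = 1905)
-1579 + c*303 = -1579 + 1905*303 = -1579 + 577215 = 575636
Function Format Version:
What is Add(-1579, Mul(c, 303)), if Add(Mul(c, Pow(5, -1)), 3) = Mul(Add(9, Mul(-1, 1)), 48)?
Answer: 575636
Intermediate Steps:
c = 1905 (c = Add(-15, Mul(5, Mul(Add(9, Mul(-1, 1)), 48))) = Add(-15, Mul(5, Mul(Add(9, -1), 48))) = Add(-15, Mul(5, Mul(8, 48))) = Add(-15, Mul(5, 384)) = Add(-15, 1920) = 1905)
Add(-1579, Mul(c, 303)) = Add(-1579, Mul(1905, 303)) = Add(-1579, 577215) = 575636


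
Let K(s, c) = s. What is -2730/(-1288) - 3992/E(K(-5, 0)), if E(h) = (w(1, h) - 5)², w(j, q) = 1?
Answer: -22759/92 ≈ -247.38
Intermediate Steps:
E(h) = 16 (E(h) = (1 - 5)² = (-4)² = 16)
-2730/(-1288) - 3992/E(K(-5, 0)) = -2730/(-1288) - 3992/16 = -2730*(-1/1288) - 3992*1/16 = 195/92 - 499/2 = -22759/92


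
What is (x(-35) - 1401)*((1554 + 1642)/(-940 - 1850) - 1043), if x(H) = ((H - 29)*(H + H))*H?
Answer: 230432887183/1395 ≈ 1.6518e+8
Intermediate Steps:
x(H) = 2*H²*(-29 + H) (x(H) = ((-29 + H)*(2*H))*H = (2*H*(-29 + H))*H = 2*H²*(-29 + H))
(x(-35) - 1401)*((1554 + 1642)/(-940 - 1850) - 1043) = (2*(-35)²*(-29 - 35) - 1401)*((1554 + 1642)/(-940 - 1850) - 1043) = (2*1225*(-64) - 1401)*(3196/(-2790) - 1043) = (-156800 - 1401)*(3196*(-1/2790) - 1043) = -158201*(-1598/1395 - 1043) = -158201*(-1456583/1395) = 230432887183/1395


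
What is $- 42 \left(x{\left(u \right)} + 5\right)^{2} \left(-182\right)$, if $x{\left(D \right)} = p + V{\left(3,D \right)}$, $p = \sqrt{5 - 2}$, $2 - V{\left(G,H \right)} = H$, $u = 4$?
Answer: $91728 + 45864 \sqrt{3} \approx 1.7117 \cdot 10^{5}$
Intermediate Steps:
$V{\left(G,H \right)} = 2 - H$
$p = \sqrt{3} \approx 1.732$
$x{\left(D \right)} = 2 + \sqrt{3} - D$ ($x{\left(D \right)} = \sqrt{3} - \left(-2 + D\right) = 2 + \sqrt{3} - D$)
$- 42 \left(x{\left(u \right)} + 5\right)^{2} \left(-182\right) = - 42 \left(\left(2 + \sqrt{3} - 4\right) + 5\right)^{2} \left(-182\right) = - 42 \left(\left(-2 + \sqrt{3}\right) + 5\right)^{2} \left(-182\right) = - 42 \left(3 + \sqrt{3}\right)^{2} \left(-182\right) = 7644 \left(3 + \sqrt{3}\right)^{2}$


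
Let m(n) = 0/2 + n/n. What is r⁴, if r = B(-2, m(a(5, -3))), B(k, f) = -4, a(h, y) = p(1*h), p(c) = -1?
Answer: 256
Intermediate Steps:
a(h, y) = -1
m(n) = 1 (m(n) = 0*(½) + 1 = 0 + 1 = 1)
r = -4
r⁴ = (-4)⁴ = 256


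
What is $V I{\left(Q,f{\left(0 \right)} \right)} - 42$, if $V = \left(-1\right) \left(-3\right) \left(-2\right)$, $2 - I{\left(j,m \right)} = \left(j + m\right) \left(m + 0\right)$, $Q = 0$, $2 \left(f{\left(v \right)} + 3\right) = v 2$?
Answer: $0$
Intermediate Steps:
$f{\left(v \right)} = -3 + v$ ($f{\left(v \right)} = -3 + \frac{v 2}{2} = -3 + \frac{2 v}{2} = -3 + v$)
$I{\left(j,m \right)} = 2 - m \left(j + m\right)$ ($I{\left(j,m \right)} = 2 - \left(j + m\right) \left(m + 0\right) = 2 - \left(j + m\right) m = 2 - m \left(j + m\right)$)
$V = -6$ ($V = 3 \left(-2\right) = -6$)
$V I{\left(Q,f{\left(0 \right)} \right)} - 42 = - 6 \left(2 - \left(-3 + 0\right)^{2} - 0 \left(-3 + 0\right)\right) - 42 = - 6 \left(2 - \left(-3\right)^{2} - 0 \left(-3\right)\right) - 42 = - 6 \left(2 - 9 + 0\right) - 42 = \left(-6\right) \left(-7\right) - 42 = 42 - 42 = 0$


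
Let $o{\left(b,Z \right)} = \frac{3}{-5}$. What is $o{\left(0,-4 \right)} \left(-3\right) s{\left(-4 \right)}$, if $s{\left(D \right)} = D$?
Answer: $- \frac{36}{5} \approx -7.2$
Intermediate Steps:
$o{\left(b,Z \right)} = - \frac{3}{5}$ ($o{\left(b,Z \right)} = 3 \left(- \frac{1}{5}\right) = - \frac{3}{5}$)
$o{\left(0,-4 \right)} \left(-3\right) s{\left(-4 \right)} = \left(- \frac{3}{5}\right) \left(-3\right) \left(-4\right) = \frac{9}{5} \left(-4\right) = - \frac{36}{5}$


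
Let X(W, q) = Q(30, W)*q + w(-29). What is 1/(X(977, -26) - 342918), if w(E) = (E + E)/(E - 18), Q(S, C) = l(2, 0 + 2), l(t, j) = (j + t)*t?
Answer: -47/16126864 ≈ -2.9144e-6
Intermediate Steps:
l(t, j) = t*(j + t)
Q(S, C) = 8 (Q(S, C) = 2*((0 + 2) + 2) = 2*(2 + 2) = 2*4 = 8)
w(E) = 2*E/(-18 + E) (w(E) = (2*E)/(-18 + E) = 2*E/(-18 + E))
X(W, q) = 58/47 + 8*q (X(W, q) = 8*q + 2*(-29)/(-18 - 29) = 8*q + 2*(-29)/(-47) = 8*q + 2*(-29)*(-1/47) = 8*q + 58/47 = 58/47 + 8*q)
1/(X(977, -26) - 342918) = 1/((58/47 + 8*(-26)) - 342918) = 1/((58/47 - 208) - 342918) = 1/(-9718/47 - 342918) = 1/(-16126864/47) = -47/16126864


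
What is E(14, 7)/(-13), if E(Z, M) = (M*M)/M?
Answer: -7/13 ≈ -0.53846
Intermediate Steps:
E(Z, M) = M (E(Z, M) = M**2/M = M)
E(14, 7)/(-13) = 7/(-13) = 7*(-1/13) = -7/13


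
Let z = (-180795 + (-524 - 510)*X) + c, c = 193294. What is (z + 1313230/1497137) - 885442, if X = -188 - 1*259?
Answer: -614940223835/1497137 ≈ -4.1074e+5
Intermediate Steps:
X = -447 (X = -188 - 259 = -447)
z = 474697 (z = (-180795 + (-524 - 510)*(-447)) + 193294 = (-180795 - 1034*(-447)) + 193294 = (-180795 + 462198) + 193294 = 281403 + 193294 = 474697)
(z + 1313230/1497137) - 885442 = (474697 + 1313230/1497137) - 885442 = 710687755719/1497137 - 885442 = -614940223835/1497137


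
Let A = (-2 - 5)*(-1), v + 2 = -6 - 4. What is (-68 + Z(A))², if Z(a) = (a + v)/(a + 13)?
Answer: 74529/16 ≈ 4658.1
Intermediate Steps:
v = -12 (v = -2 + (-6 - 4) = -2 - 10 = -12)
A = 7 (A = -7*(-1) = 7)
Z(a) = (-12 + a)/(13 + a) (Z(a) = (a - 12)/(a + 13) = (-12 + a)/(13 + a))
(-68 + Z(A))² = (-68 + (-12 + 7)/(13 + 7))² = (-68 - 5/20)² = (-68 + (1/20)*(-5))² = (-68 - ¼)² = (-273/4)² = 74529/16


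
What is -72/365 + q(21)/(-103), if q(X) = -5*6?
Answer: 3534/37595 ≈ 0.094002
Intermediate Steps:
q(X) = -30
-72/365 + q(21)/(-103) = -72/365 - 30/(-103) = -72*1/365 - 30*(-1/103) = -72/365 + 30/103 = 3534/37595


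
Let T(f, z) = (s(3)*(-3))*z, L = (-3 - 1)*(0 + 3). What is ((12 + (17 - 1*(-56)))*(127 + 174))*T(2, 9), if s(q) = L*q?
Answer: 24868620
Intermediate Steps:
L = -12 (L = -4*3 = -12)
s(q) = -12*q
T(f, z) = 108*z (T(f, z) = (-12*3*(-3))*z = (-36*(-3))*z = 108*z)
((12 + (17 - 1*(-56)))*(127 + 174))*T(2, 9) = ((12 + (17 - 1*(-56)))*(127 + 174))*(108*9) = ((12 + (17 + 56))*301)*972 = ((12 + 73)*301)*972 = (85*301)*972 = 25585*972 = 24868620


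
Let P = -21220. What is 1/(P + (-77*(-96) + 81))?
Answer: -1/13747 ≈ -7.2743e-5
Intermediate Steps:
1/(P + (-77*(-96) + 81)) = 1/(-21220 + (-77*(-96) + 81)) = 1/(-21220 + (7392 + 81)) = 1/(-21220 + 7473) = 1/(-13747) = -1/13747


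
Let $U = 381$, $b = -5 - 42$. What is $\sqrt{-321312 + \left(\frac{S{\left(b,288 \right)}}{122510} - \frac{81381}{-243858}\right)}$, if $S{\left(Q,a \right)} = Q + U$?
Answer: $\frac{i \sqrt{7966014357763290548271090}}{4979173930} \approx 566.84 i$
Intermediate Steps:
$b = -47$ ($b = -5 - 42 = -47$)
$S{\left(Q,a \right)} = 381 + Q$ ($S{\left(Q,a \right)} = Q + 381 = 381 + Q$)
$\sqrt{-321312 + \left(\frac{S{\left(b,288 \right)}}{122510} - \frac{81381}{-243858}\right)} = \sqrt{-321312 + \left(\frac{381 - 47}{122510} - \frac{81381}{-243858}\right)} = \sqrt{-321312 + \left(334 \cdot \frac{1}{122510} - - \frac{27127}{81286}\right)} = \sqrt{-321312 + \left(\frac{167}{61255} + \frac{27127}{81286}\right)} = \sqrt{-321312 + \frac{1675239147}{4979173930}} = \sqrt{- \frac{1599866658557013}{4979173930}} = \frac{i \sqrt{7966014357763290548271090}}{4979173930}$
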